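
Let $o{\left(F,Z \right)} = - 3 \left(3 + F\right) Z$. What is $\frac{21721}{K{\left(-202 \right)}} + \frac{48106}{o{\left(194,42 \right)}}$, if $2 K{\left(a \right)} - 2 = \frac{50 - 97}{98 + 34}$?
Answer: $\frac{10166246269}{384741} \approx 26424.0$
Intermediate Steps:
$o{\left(F,Z \right)} = Z \left(-9 - 3 F\right)$ ($o{\left(F,Z \right)} = \left(-9 - 3 F\right) Z = Z \left(-9 - 3 F\right)$)
$K{\left(a \right)} = \frac{217}{264}$ ($K{\left(a \right)} = 1 + \frac{\left(50 - 97\right) \frac{1}{98 + 34}}{2} = 1 + \frac{\left(-47\right) \frac{1}{132}}{2} = 1 + \frac{1}{2} \left(- \frac{47}{132}\right) = 1 - \frac{47}{264} = \frac{217}{264}$)
$\frac{21721}{K{\left(-202 \right)}} + \frac{48106}{o{\left(194,42 \right)}} = \frac{21721}{\frac{217}{264}} + \frac{48106}{\left(-3\right) 42 \left(3 + 194\right)} = 21721 \cdot \frac{264}{217} + \frac{48106}{\left(-3\right) 42 \cdot 197} = \frac{819192}{31} + \frac{48106}{-24822} = \frac{819192}{31} + 48106 \left(- \frac{1}{24822}\right) = \frac{819192}{31} - \frac{24053}{12411} = \frac{10166246269}{384741}$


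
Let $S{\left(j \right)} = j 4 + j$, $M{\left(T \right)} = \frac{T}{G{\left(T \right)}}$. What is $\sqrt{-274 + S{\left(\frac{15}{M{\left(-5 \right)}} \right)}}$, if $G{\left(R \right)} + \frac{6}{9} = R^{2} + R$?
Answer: $2 i \sqrt{141} \approx 23.749 i$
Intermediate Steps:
$G{\left(R \right)} = - \frac{2}{3} + R + R^{2}$ ($G{\left(R \right)} = - \frac{2}{3} + \left(R^{2} + R\right) = - \frac{2}{3} + \left(R + R^{2}\right) = - \frac{2}{3} + R + R^{2}$)
$M{\left(T \right)} = \frac{T}{- \frac{2}{3} + T + T^{2}}$
$S{\left(j \right)} = 5 j$ ($S{\left(j \right)} = 4 j + j = 5 j$)
$\sqrt{-274 + S{\left(\frac{15}{M{\left(-5 \right)}} \right)}} = \sqrt{-274 + 5 \frac{15}{3 \left(-5\right) \frac{1}{-2 + 3 \left(-5\right) + 3 \left(-5\right)^{2}}}} = \sqrt{-274 + 5 \frac{15}{3 \left(-5\right) \frac{1}{-2 - 15 + 3 \cdot 25}}} = \sqrt{-274 + 5 \frac{15}{3 \left(-5\right) \frac{1}{-2 - 15 + 75}}} = \sqrt{-274 + 5 \frac{15}{3 \left(-5\right) \frac{1}{58}}} = \sqrt{-274 + 5 \frac{15}{- \frac{15}{58}}} = \sqrt{-274 + 5 \cdot 15 \left(- \frac{58}{15}\right)} = \sqrt{-274 + 5 \left(-58\right)} = \sqrt{-274 - 290} = \sqrt{-564} = 2 i \sqrt{141}$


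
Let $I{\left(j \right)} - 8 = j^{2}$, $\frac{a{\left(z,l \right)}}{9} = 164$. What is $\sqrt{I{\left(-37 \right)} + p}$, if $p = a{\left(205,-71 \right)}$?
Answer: $3 \sqrt{317} \approx 53.413$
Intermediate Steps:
$a{\left(z,l \right)} = 1476$ ($a{\left(z,l \right)} = 9 \cdot 164 = 1476$)
$I{\left(j \right)} = 8 + j^{2}$
$p = 1476$
$\sqrt{I{\left(-37 \right)} + p} = \sqrt{\left(8 + \left(-37\right)^{2}\right) + 1476} = \sqrt{\left(8 + 1369\right) + 1476} = \sqrt{1377 + 1476} = \sqrt{2853} = 3 \sqrt{317}$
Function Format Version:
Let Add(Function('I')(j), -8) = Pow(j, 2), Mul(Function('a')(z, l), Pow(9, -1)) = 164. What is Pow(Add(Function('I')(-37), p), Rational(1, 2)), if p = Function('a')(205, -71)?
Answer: Mul(3, Pow(317, Rational(1, 2))) ≈ 53.413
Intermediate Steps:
Function('a')(z, l) = 1476 (Function('a')(z, l) = Mul(9, 164) = 1476)
Function('I')(j) = Add(8, Pow(j, 2))
p = 1476
Pow(Add(Function('I')(-37), p), Rational(1, 2)) = Pow(Add(Add(8, Pow(-37, 2)), 1476), Rational(1, 2)) = Pow(Add(Add(8, 1369), 1476), Rational(1, 2)) = Pow(Add(1377, 1476), Rational(1, 2)) = Pow(2853, Rational(1, 2)) = Mul(3, Pow(317, Rational(1, 2)))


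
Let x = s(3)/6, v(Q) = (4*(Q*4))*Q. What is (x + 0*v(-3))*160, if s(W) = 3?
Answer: 80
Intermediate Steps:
v(Q) = 16*Q² (v(Q) = (4*(4*Q))*Q = (16*Q)*Q = 16*Q²)
x = ½ (x = 3/6 = 3*(⅙) = ½ ≈ 0.50000)
(x + 0*v(-3))*160 = (½ + 0*(16*(-3)²))*160 = (½ + 0*(16*9))*160 = (½ + 0*144)*160 = (½ + 0)*160 = (½)*160 = 80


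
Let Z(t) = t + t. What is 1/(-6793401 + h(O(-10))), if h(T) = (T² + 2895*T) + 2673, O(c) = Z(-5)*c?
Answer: -1/6491228 ≈ -1.5405e-7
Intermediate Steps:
Z(t) = 2*t
O(c) = -10*c (O(c) = (2*(-5))*c = -10*c)
h(T) = 2673 + T² + 2895*T
1/(-6793401 + h(O(-10))) = 1/(-6793401 + (2673 + (-10*(-10))² + 2895*(-10*(-10)))) = 1/(-6793401 + (2673 + 100² + 2895*100)) = 1/(-6793401 + (2673 + 10000 + 289500)) = 1/(-6793401 + 302173) = 1/(-6491228) = -1/6491228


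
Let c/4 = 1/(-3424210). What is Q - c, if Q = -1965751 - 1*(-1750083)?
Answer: -369246261138/1712105 ≈ -2.1567e+5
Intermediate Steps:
Q = -215668 (Q = -1965751 + 1750083 = -215668)
c = -2/1712105 (c = 4/(-3424210) = 4*(-1/3424210) = -2/1712105 ≈ -1.1682e-6)
Q - c = -215668 - 1*(-2/1712105) = -215668 + 2/1712105 = -369246261138/1712105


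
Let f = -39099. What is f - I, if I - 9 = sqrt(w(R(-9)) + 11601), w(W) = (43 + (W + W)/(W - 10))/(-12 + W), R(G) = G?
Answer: -39108 - 2*sqrt(461639409)/399 ≈ -39216.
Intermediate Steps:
w(W) = (43 + 2*W/(-10 + W))/(-12 + W) (w(W) = (43 + (2*W)/(-10 + W))/(-12 + W) = (43 + 2*W/(-10 + W))/(-12 + W))
I = 9 + 2*sqrt(461639409)/399 (I = 9 + sqrt(5*(-86 + 9*(-9))/(120 + (-9)**2 - 22*(-9)) + 11601) = 9 + sqrt(5*(-86 - 81)/(120 + 81 + 198) + 11601) = 9 + sqrt(5*(-167)/399 + 11601) = 9 + sqrt(5*(1/399)*(-167) + 11601) = 9 + sqrt(-835/399 + 11601) = 9 + sqrt(4627964/399) = 9 + 2*sqrt(461639409)/399 ≈ 116.70)
f - I = -39099 - (9 + 2*sqrt(461639409)/399) = -39099 + (-9 - 2*sqrt(461639409)/399) = -39108 - 2*sqrt(461639409)/399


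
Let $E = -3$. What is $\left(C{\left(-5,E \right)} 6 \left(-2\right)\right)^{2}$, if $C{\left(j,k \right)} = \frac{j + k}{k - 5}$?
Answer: $144$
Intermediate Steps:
$C{\left(j,k \right)} = \frac{j + k}{-5 + k}$
$\left(C{\left(-5,E \right)} 6 \left(-2\right)\right)^{2} = \left(\frac{-5 - 3}{-5 - 3} \cdot 6 \left(-2\right)\right)^{2} = \left(\frac{1}{-8} \left(-8\right) 6 \left(-2\right)\right)^{2} = \left(\left(- \frac{1}{8}\right) \left(-8\right) 6 \left(-2\right)\right)^{2} = \left(1 \cdot 6 \left(-2\right)\right)^{2} = \left(6 \left(-2\right)\right)^{2} = \left(-12\right)^{2} = 144$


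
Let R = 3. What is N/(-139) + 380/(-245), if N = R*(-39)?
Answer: -4831/6811 ≈ -0.70929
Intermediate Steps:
N = -117 (N = 3*(-39) = -117)
N/(-139) + 380/(-245) = -117/(-139) + 380/(-245) = -117*(-1/139) + 380*(-1/245) = 117/139 - 76/49 = -4831/6811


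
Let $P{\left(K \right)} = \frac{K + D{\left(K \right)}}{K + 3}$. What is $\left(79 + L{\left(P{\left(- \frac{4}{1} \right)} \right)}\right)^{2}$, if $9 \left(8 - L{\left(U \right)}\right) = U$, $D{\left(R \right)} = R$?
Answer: $\frac{600625}{81} \approx 7415.1$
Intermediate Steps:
$P{\left(K \right)} = \frac{2 K}{3 + K}$ ($P{\left(K \right)} = \frac{K + K}{K + 3} = \frac{2 K}{3 + K}$)
$L{\left(U \right)} = 8 - \frac{U}{9}$
$\left(79 + L{\left(P{\left(- \frac{4}{1} \right)} \right)}\right)^{2} = \left(79 + \left(8 - \frac{2 \left(- \frac{4}{1}\right) \frac{1}{3 - \frac{4}{1}}}{9}\right)\right)^{2} = \left(79 + \left(8 - \frac{2 \left(\left(-4\right) 1\right) \frac{1}{3 - 4}}{9}\right)\right)^{2} = \left(79 + \left(8 - \frac{2 \left(-4\right) \frac{1}{3 - 4}}{9}\right)\right)^{2} = \left(79 + \left(8 - \frac{2 \left(-4\right) \frac{1}{-1}}{9}\right)\right)^{2} = \left(79 + \left(8 - \frac{2 \left(-4\right) \left(-1\right)}{9}\right)\right)^{2} = \left(79 + \left(8 - \frac{8}{9}\right)\right)^{2} = \left(79 + \frac{64}{9}\right)^{2} = \left(\frac{775}{9}\right)^{2} = \frac{600625}{81}$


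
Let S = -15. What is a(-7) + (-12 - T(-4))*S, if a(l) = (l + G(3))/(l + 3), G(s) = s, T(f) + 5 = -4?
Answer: 46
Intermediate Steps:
T(f) = -9 (T(f) = -5 - 4 = -9)
a(l) = 1 (a(l) = (l + 3)/(l + 3) = (3 + l)/(3 + l) = 1)
a(-7) + (-12 - T(-4))*S = 1 + (-12 - 1*(-9))*(-15) = 1 + (-12 + 9)*(-15) = 1 - 3*(-15) = 1 + 45 = 46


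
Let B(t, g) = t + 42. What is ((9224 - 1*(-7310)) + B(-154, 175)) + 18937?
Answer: 35359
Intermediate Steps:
B(t, g) = 42 + t
((9224 - 1*(-7310)) + B(-154, 175)) + 18937 = ((9224 - 1*(-7310)) + (42 - 154)) + 18937 = ((9224 + 7310) - 112) + 18937 = (16534 - 112) + 18937 = 16422 + 18937 = 35359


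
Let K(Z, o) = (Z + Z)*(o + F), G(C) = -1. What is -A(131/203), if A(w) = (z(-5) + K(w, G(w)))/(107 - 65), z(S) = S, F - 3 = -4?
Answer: 513/2842 ≈ 0.18051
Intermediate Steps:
F = -1 (F = 3 - 4 = -1)
K(Z, o) = 2*Z*(-1 + o) (K(Z, o) = (Z + Z)*(o - 1) = (2*Z)*(-1 + o) = 2*Z*(-1 + o))
A(w) = -5/42 - 2*w/21 (A(w) = (-5 + 2*w*(-1 - 1))/(107 - 65) = (-5 + 2*w*(-2))/42 = (-5 - 4*w)*(1/42) = -5/42 - 2*w/21)
-A(131/203) = -(-5/42 - 262/(21*203)) = -(-5/42 - 2/21*131/203) = -(-5/42 - 262/4263) = -1*(-513/2842) = 513/2842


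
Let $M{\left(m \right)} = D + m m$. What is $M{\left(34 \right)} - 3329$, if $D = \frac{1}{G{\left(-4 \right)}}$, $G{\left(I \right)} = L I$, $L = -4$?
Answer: $- \frac{34767}{16} \approx -2172.9$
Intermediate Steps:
$G{\left(I \right)} = - 4 I$
$D = \frac{1}{16}$ ($D = \frac{1}{\left(-4\right) \left(-4\right)} = \frac{1}{16} \approx 0.0625$)
$M{\left(m \right)} = \frac{1}{16} + m^{2}$ ($M{\left(m \right)} = \frac{1}{16} + m m = \frac{1}{16} + m^{2}$)
$M{\left(34 \right)} - 3329 = \left(\frac{1}{16} + 34^{2}\right) - 3329 = \left(\frac{1}{16} + 1156\right) - 3329 = \frac{18497}{16} - 3329 = - \frac{34767}{16}$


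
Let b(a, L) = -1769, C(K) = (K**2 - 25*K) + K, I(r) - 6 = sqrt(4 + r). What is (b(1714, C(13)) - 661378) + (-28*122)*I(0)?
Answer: -690475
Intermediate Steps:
I(r) = 6 + sqrt(4 + r)
C(K) = K**2 - 24*K
(b(1714, C(13)) - 661378) + (-28*122)*I(0) = (-1769 - 661378) + (-28*122)*(6 + sqrt(4 + 0)) = -663147 - 3416*(6 + sqrt(4)) = -663147 - 3416*(6 + 2) = -663147 - 3416*8 = -663147 - 27328 = -690475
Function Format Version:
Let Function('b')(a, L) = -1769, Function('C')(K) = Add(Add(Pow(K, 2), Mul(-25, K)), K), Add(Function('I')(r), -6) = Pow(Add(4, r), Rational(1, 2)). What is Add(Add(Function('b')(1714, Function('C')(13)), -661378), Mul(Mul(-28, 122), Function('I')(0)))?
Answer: -690475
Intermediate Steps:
Function('I')(r) = Add(6, Pow(Add(4, r), Rational(1, 2)))
Function('C')(K) = Add(Pow(K, 2), Mul(-24, K))
Add(Add(Function('b')(1714, Function('C')(13)), -661378), Mul(Mul(-28, 122), Function('I')(0))) = Add(Add(-1769, -661378), Mul(Mul(-28, 122), Add(6, Pow(Add(4, 0), Rational(1, 2))))) = Add(-663147, Mul(-3416, Add(6, Pow(4, Rational(1, 2))))) = Add(-663147, Mul(-3416, Add(6, 2))) = Add(-663147, Mul(-3416, 8)) = Add(-663147, -27328) = -690475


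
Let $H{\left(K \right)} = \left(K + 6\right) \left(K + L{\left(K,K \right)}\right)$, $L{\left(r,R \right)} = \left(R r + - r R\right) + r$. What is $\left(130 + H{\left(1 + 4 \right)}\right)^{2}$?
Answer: $57600$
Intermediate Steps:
$L{\left(r,R \right)} = r$ ($L{\left(r,R \right)} = \left(R r - R r\right) + r = 0 + r = r$)
$H{\left(K \right)} = 2 K \left(6 + K\right)$ ($H{\left(K \right)} = \left(K + 6\right) \left(K + K\right) = \left(6 + K\right) 2 K = 2 K \left(6 + K\right)$)
$\left(130 + H{\left(1 + 4 \right)}\right)^{2} = \left(130 + 2 \left(1 + 4\right) \left(6 + \left(1 + 4\right)\right)\right)^{2} = \left(130 + 2 \cdot 5 \left(6 + 5\right)\right)^{2} = \left(130 + 2 \cdot 5 \cdot 11\right)^{2} = \left(130 + 110\right)^{2} = 240^{2} = 57600$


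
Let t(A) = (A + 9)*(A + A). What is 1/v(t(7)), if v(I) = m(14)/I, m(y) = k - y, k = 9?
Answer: -224/5 ≈ -44.800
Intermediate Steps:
m(y) = 9 - y
t(A) = 2*A*(9 + A) (t(A) = (9 + A)*(2*A) = 2*A*(9 + A))
v(I) = -5/I (v(I) = (9 - 1*14)/I = (9 - 14)/I = -5/I)
1/v(t(7)) = 1/(-5*1/(14*(9 + 7))) = 1/(-5/(2*7*16)) = 1/(-5/224) = -224/5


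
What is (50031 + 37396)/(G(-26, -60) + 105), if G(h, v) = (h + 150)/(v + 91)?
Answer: 87427/109 ≈ 802.08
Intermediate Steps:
G(h, v) = (150 + h)/(91 + v)
(50031 + 37396)/(G(-26, -60) + 105) = (50031 + 37396)/((150 - 26)/(91 - 60) + 105) = 87427/(124/31 + 105) = 87427/((1/31)*124 + 105) = 87427/(4 + 105) = 87427/109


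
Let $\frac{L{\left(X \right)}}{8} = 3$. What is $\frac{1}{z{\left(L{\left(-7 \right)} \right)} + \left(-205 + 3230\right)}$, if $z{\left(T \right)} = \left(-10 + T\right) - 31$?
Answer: $\frac{1}{3008} \approx 0.00033245$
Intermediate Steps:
$L{\left(X \right)} = 24$ ($L{\left(X \right)} = 8 \cdot 3 = 24$)
$z{\left(T \right)} = -41 + T$
$\frac{1}{z{\left(L{\left(-7 \right)} \right)} + \left(-205 + 3230\right)} = \frac{1}{\left(-41 + 24\right) + \left(-205 + 3230\right)} = \frac{1}{-17 + 3025} = \frac{1}{3008}$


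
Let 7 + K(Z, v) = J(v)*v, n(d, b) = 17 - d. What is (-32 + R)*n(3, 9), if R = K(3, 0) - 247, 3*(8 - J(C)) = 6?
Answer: -4004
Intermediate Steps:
J(C) = 6 (J(C) = 8 - ⅓*6 = 8 - 2 = 6)
K(Z, v) = -7 + 6*v
R = -254 (R = (-7 + 6*0) - 247 = (-7 + 0) - 247 = -7 - 247 = -254)
(-32 + R)*n(3, 9) = (-32 - 254)*(17 - 1*3) = -286*(17 - 3) = -286*14 = -4004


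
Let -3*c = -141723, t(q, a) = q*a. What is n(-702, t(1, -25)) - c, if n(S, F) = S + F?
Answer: -47968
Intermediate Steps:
t(q, a) = a*q
c = 47241 (c = -1/3*(-141723) = 47241)
n(S, F) = F + S
n(-702, t(1, -25)) - c = (-25*1 - 702) - 1*47241 = (-25 - 702) - 47241 = -727 - 47241 = -47968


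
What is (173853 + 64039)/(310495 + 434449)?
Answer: 59473/186236 ≈ 0.31934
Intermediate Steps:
(173853 + 64039)/(310495 + 434449) = 237892/744944 = 237892*(1/744944) = 59473/186236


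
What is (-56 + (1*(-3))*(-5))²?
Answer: 1681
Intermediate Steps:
(-56 + (1*(-3))*(-5))² = (-56 - 3*(-5))² = (-56 + 15)² = (-41)² = 1681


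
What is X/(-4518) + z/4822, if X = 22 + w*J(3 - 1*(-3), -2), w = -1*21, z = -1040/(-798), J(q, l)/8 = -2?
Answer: -57202897/724377717 ≈ -0.078968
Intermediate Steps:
J(q, l) = -16 (J(q, l) = 8*(-2) = -16)
z = 520/399 (z = -1040*(-1/798) = 520/399 ≈ 1.3033)
w = -21
X = 358 (X = 22 - 21*(-16) = 22 + 336 = 358)
X/(-4518) + z/4822 = 358/(-4518) + (520/399)/4822 = 358*(-1/4518) + (520/399)*(1/4822) = -179/2259 + 260/961989 = -57202897/724377717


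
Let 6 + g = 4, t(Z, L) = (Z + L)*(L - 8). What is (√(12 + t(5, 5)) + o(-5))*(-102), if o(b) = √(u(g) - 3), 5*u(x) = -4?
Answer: 102*I*(-√95 - 15*√2)/5 ≈ -631.58*I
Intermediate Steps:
t(Z, L) = (-8 + L)*(L + Z) (t(Z, L) = (L + Z)*(-8 + L) = (-8 + L)*(L + Z))
g = -2 (g = -6 + 4 = -2)
u(x) = -⅘ (u(x) = (⅕)*(-4) = -⅘)
o(b) = I*√95/5 (o(b) = √(-⅘ - 3) = √(-19/5) = I*√95/5)
(√(12 + t(5, 5)) + o(-5))*(-102) = (√(12 + (5² - 8*5 - 8*5 + 5*5)) + I*√95/5)*(-102) = (√(12 + (25 - 40 - 40 + 25)) + I*√95/5)*(-102) = (√(12 - 30) + I*√95/5)*(-102) = (√(-18) + I*√95/5)*(-102) = (3*I*√2 + I*√95/5)*(-102) = -306*I*√2 - 102*I*√95/5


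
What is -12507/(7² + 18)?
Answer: -12507/67 ≈ -186.67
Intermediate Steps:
-12507/(7² + 18) = -12507/(49 + 18) = -12507/67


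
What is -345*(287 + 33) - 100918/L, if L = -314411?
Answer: -34710873482/314411 ≈ -1.1040e+5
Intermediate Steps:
-345*(287 + 33) - 100918/L = -345*(287 + 33) - 100918/(-314411) = -345*320 - 100918*(-1)/314411 = -110400 - 1*(-100918/314411) = -110400 + 100918/314411 = -34710873482/314411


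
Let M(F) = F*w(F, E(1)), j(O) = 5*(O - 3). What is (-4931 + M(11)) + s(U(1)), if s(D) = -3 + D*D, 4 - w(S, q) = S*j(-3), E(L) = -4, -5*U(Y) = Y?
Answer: -31499/25 ≈ -1260.0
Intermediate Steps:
j(O) = -15 + 5*O (j(O) = 5*(-3 + O) = -15 + 5*O)
U(Y) = -Y/5
w(S, q) = 4 + 30*S (w(S, q) = 4 - S*(-15 + 5*(-3)) = 4 - S*(-15 - 15) = 4 - S*(-30) = 4 - (-30)*S = 4 + 30*S)
M(F) = F*(4 + 30*F)
s(D) = -3 + D²
(-4931 + M(11)) + s(U(1)) = (-4931 + 2*11*(2 + 15*11)) + (-3 + (-⅕*1)²) = (-4931 + 2*11*(2 + 165)) + (-3 + (-⅕)²) = (-4931 + 2*11*167) + (-3 + 1/25) = (-4931 + 3674) - 74/25 = -1257 - 74/25 = -31499/25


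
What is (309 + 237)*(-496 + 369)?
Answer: -69342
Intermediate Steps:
(309 + 237)*(-496 + 369) = 546*(-127) = -69342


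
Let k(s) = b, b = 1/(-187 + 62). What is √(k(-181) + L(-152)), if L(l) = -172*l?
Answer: 3*√1815555/25 ≈ 161.69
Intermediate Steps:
b = -1/125 (b = 1/(-125) = -1/125 ≈ -0.0080000)
k(s) = -1/125
√(k(-181) + L(-152)) = √(-1/125 - 172*(-152)) = √(-1/125 + 26144) = √(3267999/125) = 3*√1815555/25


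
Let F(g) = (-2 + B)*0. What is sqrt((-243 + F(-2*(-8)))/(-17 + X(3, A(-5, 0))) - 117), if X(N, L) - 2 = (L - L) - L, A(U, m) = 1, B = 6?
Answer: 3*I*sqrt(181)/4 ≈ 10.09*I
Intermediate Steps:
F(g) = 0 (F(g) = (-2 + 6)*0 = 4*0 = 0)
X(N, L) = 2 - L (X(N, L) = 2 + ((L - L) - L) = 2 + (0 - L) = 2 - L)
sqrt((-243 + F(-2*(-8)))/(-17 + X(3, A(-5, 0))) - 117) = sqrt((-243 + 0)/(-17 + (2 - 1*1)) - 117) = sqrt(-243/(-17 + (2 - 1)) - 117) = sqrt(-243/(-17 + 1) - 117) = sqrt(-243/(-16) - 117) = sqrt(-243*(-1/16) - 117) = sqrt(243/16 - 117) = sqrt(-1629/16) = 3*I*sqrt(181)/4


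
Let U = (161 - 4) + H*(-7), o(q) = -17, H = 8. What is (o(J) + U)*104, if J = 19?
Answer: 8736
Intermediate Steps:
U = 101 (U = (161 - 4) + 8*(-7) = 157 - 56 = 101)
(o(J) + U)*104 = (-17 + 101)*104 = 84*104 = 8736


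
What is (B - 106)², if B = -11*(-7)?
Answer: 841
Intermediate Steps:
B = 77
(B - 106)² = (77 - 106)² = (-29)² = 841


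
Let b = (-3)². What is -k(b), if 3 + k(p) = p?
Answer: -6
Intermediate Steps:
b = 9
k(p) = -3 + p
-k(b) = -(-3 + 9) = -1*6 = -6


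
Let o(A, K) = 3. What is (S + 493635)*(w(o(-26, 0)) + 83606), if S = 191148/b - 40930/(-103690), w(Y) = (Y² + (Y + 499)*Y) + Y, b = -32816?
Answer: 893625854265144949/21266819 ≈ 4.2020e+10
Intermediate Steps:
w(Y) = Y + Y² + Y*(499 + Y) (w(Y) = (Y² + (499 + Y)*Y) + Y = (Y² + Y*(499 + Y)) + Y = Y + Y² + Y*(499 + Y))
S = -461924431/85067276 (S = 191148/(-32816) - 40930/(-103690) = 191148*(-1/32816) - 40930*(-1/103690) = -47787/8204 + 4093/10369 = -461924431/85067276 ≈ -5.4301)
(S + 493635)*(w(o(-26, 0)) + 83606) = (-461924431/85067276 + 493635)*(2*3*(250 + 3) + 83606) = 41991722863829*(2*3*253 + 83606)/85067276 = 41991722863829*(1518 + 83606)/85067276 = (41991722863829/85067276)*85124 = 893625854265144949/21266819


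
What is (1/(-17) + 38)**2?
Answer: 416025/289 ≈ 1439.5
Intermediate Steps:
(1/(-17) + 38)**2 = (-1/17 + 38)**2 = (645/17)**2 = 416025/289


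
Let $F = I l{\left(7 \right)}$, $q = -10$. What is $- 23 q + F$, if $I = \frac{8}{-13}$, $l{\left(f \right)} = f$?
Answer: $\frac{2934}{13} \approx 225.69$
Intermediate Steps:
$I = - \frac{8}{13}$ ($I = 8 \left(- \frac{1}{13}\right) = - \frac{8}{13} \approx -0.61539$)
$F = - \frac{56}{13}$ ($F = \left(- \frac{8}{13}\right) 7 = - \frac{56}{13} \approx -4.3077$)
$- 23 q + F = \left(-23\right) \left(-10\right) - \frac{56}{13} = 230 - \frac{56}{13} = \frac{2934}{13}$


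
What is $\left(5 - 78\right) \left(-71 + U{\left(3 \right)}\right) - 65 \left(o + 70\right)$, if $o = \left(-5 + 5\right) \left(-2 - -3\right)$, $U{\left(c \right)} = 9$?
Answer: $-24$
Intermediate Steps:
$o = 0$ ($o = 0 \left(-2 + 3\right) = 0 \cdot 1 = 0$)
$\left(5 - 78\right) \left(-71 + U{\left(3 \right)}\right) - 65 \left(o + 70\right) = \left(5 - 78\right) \left(-71 + 9\right) - 65 \left(0 + 70\right) = \left(-73\right) \left(-62\right) - 4550 = 4526 - 4550 = -24$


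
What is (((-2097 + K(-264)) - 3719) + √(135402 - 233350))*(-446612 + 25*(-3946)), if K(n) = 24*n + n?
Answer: 6769972992 - 1090524*I*√24487 ≈ 6.77e+9 - 1.7065e+8*I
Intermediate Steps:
K(n) = 25*n
(((-2097 + K(-264)) - 3719) + √(135402 - 233350))*(-446612 + 25*(-3946)) = (((-2097 + 25*(-264)) - 3719) + √(135402 - 233350))*(-446612 + 25*(-3946)) = (((-2097 - 6600) - 3719) + √(-97948))*(-446612 - 98650) = ((-8697 - 3719) + 2*I*√24487)*(-545262) = (-12416 + 2*I*√24487)*(-545262) = 6769972992 - 1090524*I*√24487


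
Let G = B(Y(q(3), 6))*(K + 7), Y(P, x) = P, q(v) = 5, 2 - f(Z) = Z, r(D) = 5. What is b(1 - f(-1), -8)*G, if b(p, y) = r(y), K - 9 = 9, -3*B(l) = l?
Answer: -625/3 ≈ -208.33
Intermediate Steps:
f(Z) = 2 - Z
B(l) = -l/3
K = 18 (K = 9 + 9 = 18)
b(p, y) = 5
G = -125/3 (G = (-1/3*5)*(18 + 7) = -5/3*25 = -125/3 ≈ -41.667)
b(1 - f(-1), -8)*G = 5*(-125/3) = -625/3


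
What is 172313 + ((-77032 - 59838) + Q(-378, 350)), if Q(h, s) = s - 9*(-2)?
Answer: 35811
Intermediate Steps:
Q(h, s) = 18 + s (Q(h, s) = s + 18 = 18 + s)
172313 + ((-77032 - 59838) + Q(-378, 350)) = 172313 + ((-77032 - 59838) + (18 + 350)) = 172313 + (-136870 + 368) = 172313 - 136502 = 35811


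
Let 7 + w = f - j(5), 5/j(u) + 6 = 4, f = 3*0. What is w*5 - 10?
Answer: -65/2 ≈ -32.500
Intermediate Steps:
f = 0
j(u) = -5/2 (j(u) = 5/(-6 + 4) = 5/(-2) = 5*(-1/2) = -5/2)
w = -9/2 (w = -7 + (0 - 1*(-5/2)) = -7 + (0 + 5/2) = -7 + 5/2 = -9/2 ≈ -4.5000)
w*5 - 10 = -9/2*5 - 10 = -45/2 - 10 = -65/2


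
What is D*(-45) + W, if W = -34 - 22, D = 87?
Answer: -3971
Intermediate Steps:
W = -56
D*(-45) + W = 87*(-45) - 56 = -3915 - 56 = -3971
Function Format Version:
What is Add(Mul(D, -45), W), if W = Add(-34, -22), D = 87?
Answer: -3971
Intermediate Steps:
W = -56
Add(Mul(D, -45), W) = Add(Mul(87, -45), -56) = Add(-3915, -56) = -3971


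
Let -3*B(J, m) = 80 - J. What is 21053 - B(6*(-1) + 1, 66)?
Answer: 63244/3 ≈ 21081.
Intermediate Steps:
B(J, m) = -80/3 + J/3 (B(J, m) = -(80 - J)/3 = -80/3 + J/3)
21053 - B(6*(-1) + 1, 66) = 21053 - (-80/3 + (6*(-1) + 1)/3) = 21053 - (-80/3 + (-6 + 1)/3) = 21053 - (-80/3 + (1/3)*(-5)) = 21053 - (-80/3 - 5/3) = 21053 - 1*(-85/3) = 21053 + 85/3 = 63244/3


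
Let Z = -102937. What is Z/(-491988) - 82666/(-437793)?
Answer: 9526197561/23932100276 ≈ 0.39805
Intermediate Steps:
Z/(-491988) - 82666/(-437793) = -102937/(-491988) - 82666/(-437793) = -102937*(-1/491988) - 82666*(-1/437793) = 102937/491988 + 82666/437793 = 9526197561/23932100276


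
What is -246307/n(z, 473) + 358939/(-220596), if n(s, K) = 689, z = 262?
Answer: -54581647943/151990644 ≈ -359.11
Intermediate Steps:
-246307/n(z, 473) + 358939/(-220596) = -246307/689 + 358939/(-220596) = -246307*1/689 + 358939*(-1/220596) = -246307/689 - 358939/220596 = -54581647943/151990644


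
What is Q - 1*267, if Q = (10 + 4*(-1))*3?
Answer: -249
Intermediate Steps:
Q = 18 (Q = (10 - 4)*3 = 6*3 = 18)
Q - 1*267 = 18 - 1*267 = 18 - 267 = -249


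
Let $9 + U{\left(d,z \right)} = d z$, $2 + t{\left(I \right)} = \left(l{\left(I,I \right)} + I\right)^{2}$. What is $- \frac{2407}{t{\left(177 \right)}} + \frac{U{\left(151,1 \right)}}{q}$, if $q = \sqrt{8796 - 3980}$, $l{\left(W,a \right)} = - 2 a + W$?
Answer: $\frac{2407}{2} + \frac{71 \sqrt{301}}{602} \approx 1205.5$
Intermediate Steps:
$l{\left(W,a \right)} = W - 2 a$
$t{\left(I \right)} = -2$ ($t{\left(I \right)} = -2 + \left(\left(I - 2 I\right) + I\right)^{2} = -2 + \left(- I + I\right)^{2} = -2 + 0^{2} = -2 + 0 = -2$)
$U{\left(d,z \right)} = -9 + d z$
$q = 4 \sqrt{301}$ ($q = \sqrt{4816} = 4 \sqrt{301} \approx 69.397$)
$- \frac{2407}{t{\left(177 \right)}} + \frac{U{\left(151,1 \right)}}{q} = - \frac{2407}{-2} + \frac{-9 + 151 \cdot 1}{4 \sqrt{301}} = \left(-2407\right) \left(- \frac{1}{2}\right) + \left(-9 + 151\right) \frac{\sqrt{301}}{1204} = \frac{2407}{2} + 142 \frac{\sqrt{301}}{1204} = \frac{2407}{2} + \frac{71 \sqrt{301}}{602}$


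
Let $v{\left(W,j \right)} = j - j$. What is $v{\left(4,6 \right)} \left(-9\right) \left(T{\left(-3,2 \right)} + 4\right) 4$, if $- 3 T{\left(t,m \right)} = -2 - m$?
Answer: $0$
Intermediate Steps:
$T{\left(t,m \right)} = \frac{2}{3} + \frac{m}{3}$ ($T{\left(t,m \right)} = - \frac{-2 - m}{3} = \frac{2}{3} + \frac{m}{3}$)
$v{\left(W,j \right)} = 0$
$v{\left(4,6 \right)} \left(-9\right) \left(T{\left(-3,2 \right)} + 4\right) 4 = 0 \left(-9\right) \left(\left(\frac{2}{3} + \frac{1}{3} \cdot 2\right) + 4\right) 4 = 0 \left(\left(\frac{2}{3} + \frac{2}{3}\right) + 4\right) 4 = 0 \left(\frac{4}{3} + 4\right) 4 = 0 \cdot \frac{16}{3} \cdot 4 = 0 \cdot \frac{64}{3} = 0$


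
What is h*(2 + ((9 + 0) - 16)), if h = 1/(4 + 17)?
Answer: -5/21 ≈ -0.23810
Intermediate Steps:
h = 1/21 ≈ 0.047619
h*(2 + ((9 + 0) - 16)) = (2 + ((9 + 0) - 16))/21 = (2 + (9 - 16))/21 = (2 - 7)/21 = (1/21)*(-5) = -5/21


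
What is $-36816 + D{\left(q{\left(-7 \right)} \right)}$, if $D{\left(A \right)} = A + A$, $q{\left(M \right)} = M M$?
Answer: $-36718$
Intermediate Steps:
$q{\left(M \right)} = M^{2}$
$D{\left(A \right)} = 2 A$
$-36816 + D{\left(q{\left(-7 \right)} \right)} = -36816 + 2 \left(-7\right)^{2} = -36816 + 2 \cdot 49 = -36816 + 98 = -36718$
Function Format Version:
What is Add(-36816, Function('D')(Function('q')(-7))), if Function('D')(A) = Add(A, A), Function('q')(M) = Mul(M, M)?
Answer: -36718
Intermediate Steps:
Function('q')(M) = Pow(M, 2)
Function('D')(A) = Mul(2, A)
Add(-36816, Function('D')(Function('q')(-7))) = Add(-36816, Mul(2, Pow(-7, 2))) = Add(-36816, Mul(2, 49)) = Add(-36816, 98) = -36718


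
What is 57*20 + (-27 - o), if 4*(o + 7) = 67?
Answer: 4413/4 ≈ 1103.3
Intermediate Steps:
o = 39/4 (o = -7 + (¼)*67 = -7 + 67/4 = 39/4 ≈ 9.7500)
57*20 + (-27 - o) = 57*20 + (-27 - 1*39/4) = 1140 + (-27 - 39/4) = 1140 - 147/4 = 4413/4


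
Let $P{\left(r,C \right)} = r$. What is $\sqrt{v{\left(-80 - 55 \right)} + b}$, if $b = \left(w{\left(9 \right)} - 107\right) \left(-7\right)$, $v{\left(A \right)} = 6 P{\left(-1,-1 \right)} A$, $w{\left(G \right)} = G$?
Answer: $2 \sqrt{374} \approx 38.678$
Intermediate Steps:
$v{\left(A \right)} = - 6 A$ ($v{\left(A \right)} = 6 \left(-1\right) A = - 6 A$)
$b = 686$ ($b = \left(9 - 107\right) \left(-7\right) = \left(-98\right) \left(-7\right) = 686$)
$\sqrt{v{\left(-80 - 55 \right)} + b} = \sqrt{- 6 \left(-80 - 55\right) + 686} = \sqrt{\left(-6\right) \left(-135\right) + 686} = \sqrt{810 + 686} = \sqrt{1496} = 2 \sqrt{374}$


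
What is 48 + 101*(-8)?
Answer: -760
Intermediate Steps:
48 + 101*(-8) = 48 - 808 = -760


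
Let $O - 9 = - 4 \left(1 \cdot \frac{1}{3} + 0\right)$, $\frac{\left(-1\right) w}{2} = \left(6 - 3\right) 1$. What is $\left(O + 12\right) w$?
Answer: $-118$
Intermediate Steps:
$w = -6$ ($w = - 2 \left(6 - 3\right) 1 = - 2 \cdot 3 \cdot 1 = \left(-2\right) 3 = -6$)
$O = \frac{23}{3}$ ($O = 9 - 4 \left(1 \cdot \frac{1}{3} + 0\right) = 9 - 4 \left(\frac{1}{3} + 0\right) = 9 - \frac{4}{3} = \frac{23}{3} \approx 7.6667$)
$\left(O + 12\right) w = \left(\frac{23}{3} + 12\right) \left(-6\right) = \frac{59}{3} \left(-6\right) = -118$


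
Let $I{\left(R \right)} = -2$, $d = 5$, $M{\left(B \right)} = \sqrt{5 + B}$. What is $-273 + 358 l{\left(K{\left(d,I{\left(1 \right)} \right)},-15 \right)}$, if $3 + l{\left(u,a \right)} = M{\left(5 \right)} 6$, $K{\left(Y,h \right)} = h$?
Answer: $-1347 + 2148 \sqrt{10} \approx 5445.6$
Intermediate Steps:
$l{\left(u,a \right)} = -3 + 6 \sqrt{10}$ ($l{\left(u,a \right)} = -3 + \sqrt{5 + 5} \cdot 6 = -3 + \sqrt{10} \cdot 6 = -3 + 6 \sqrt{10}$)
$-273 + 358 l{\left(K{\left(d,I{\left(1 \right)} \right)},-15 \right)} = -273 + 358 \left(-3 + 6 \sqrt{10}\right) = -273 - \left(1074 - 2148 \sqrt{10}\right) = -1347 + 2148 \sqrt{10}$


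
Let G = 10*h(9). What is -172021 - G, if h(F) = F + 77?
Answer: -172881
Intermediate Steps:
h(F) = 77 + F
G = 860 (G = 10*(77 + 9) = 10*86 = 860)
-172021 - G = -172021 - 1*860 = -172021 - 860 = -172881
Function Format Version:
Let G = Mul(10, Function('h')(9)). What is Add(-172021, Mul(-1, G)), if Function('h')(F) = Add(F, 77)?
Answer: -172881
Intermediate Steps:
Function('h')(F) = Add(77, F)
G = 860 (G = Mul(10, Add(77, 9)) = Mul(10, 86) = 860)
Add(-172021, Mul(-1, G)) = Add(-172021, Mul(-1, 860)) = Add(-172021, -860) = -172881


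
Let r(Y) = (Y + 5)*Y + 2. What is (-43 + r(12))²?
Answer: 26569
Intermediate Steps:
r(Y) = 2 + Y*(5 + Y) (r(Y) = (5 + Y)*Y + 2 = Y*(5 + Y) + 2 = 2 + Y*(5 + Y))
(-43 + r(12))² = (-43 + (2 + 12² + 5*12))² = (-43 + (2 + 144 + 60))² = (-43 + 206)² = 163² = 26569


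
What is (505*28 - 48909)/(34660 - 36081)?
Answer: 4967/203 ≈ 24.468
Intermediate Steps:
(505*28 - 48909)/(34660 - 36081) = (14140 - 48909)/(-1421) = -34769*(-1/1421) = 4967/203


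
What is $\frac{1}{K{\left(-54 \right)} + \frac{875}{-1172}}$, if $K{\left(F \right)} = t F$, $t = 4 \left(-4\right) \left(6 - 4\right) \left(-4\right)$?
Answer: $- \frac{1172}{8101739} \approx -0.00014466$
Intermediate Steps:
$t = 128$ ($t = - 16 \cdot 2 \left(-4\right) = \left(-16\right) \left(-8\right) = 128$)
$K{\left(F \right)} = 128 F$
$\frac{1}{K{\left(-54 \right)} + \frac{875}{-1172}} = \frac{1}{128 \left(-54\right) + \frac{875}{-1172}} = \frac{1}{-6912 + 875 \left(- \frac{1}{1172}\right)} = \frac{1}{-6912 - \frac{875}{1172}} = \frac{1}{- \frac{8101739}{1172}} = - \frac{1172}{8101739}$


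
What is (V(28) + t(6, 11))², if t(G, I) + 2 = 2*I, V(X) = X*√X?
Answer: 22352 + 2240*√7 ≈ 28278.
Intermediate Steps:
V(X) = X^(3/2)
t(G, I) = -2 + 2*I
(V(28) + t(6, 11))² = (28^(3/2) + (-2 + 2*11))² = (56*√7 + (-2 + 22))² = (56*√7 + 20)² = (20 + 56*√7)²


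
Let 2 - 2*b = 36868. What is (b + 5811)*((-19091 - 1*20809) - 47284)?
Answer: 1100436448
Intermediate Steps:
b = -18433 (b = 1 - 1/2*36868 = 1 - 18434 = -18433)
(b + 5811)*((-19091 - 1*20809) - 47284) = (-18433 + 5811)*((-19091 - 1*20809) - 47284) = -12622*((-19091 - 20809) - 47284) = -12622*(-39900 - 47284) = -12622*(-87184) = 1100436448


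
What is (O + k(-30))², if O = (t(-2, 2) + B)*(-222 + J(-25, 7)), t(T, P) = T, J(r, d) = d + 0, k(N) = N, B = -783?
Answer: 28474875025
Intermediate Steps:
J(r, d) = d
O = 168775 (O = (-2 - 783)*(-222 + 7) = -785*(-215) = 168775)
(O + k(-30))² = (168775 - 30)² = 168745² = 28474875025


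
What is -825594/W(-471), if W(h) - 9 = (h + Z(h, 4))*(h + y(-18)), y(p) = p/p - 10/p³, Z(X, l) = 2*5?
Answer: -2407432104/631833659 ≈ -3.8102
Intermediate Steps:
Z(X, l) = 10
y(p) = 1 - 10/p³
W(h) = 9 + (10 + h)*(2921/2916 + h) (W(h) = 9 + (h + 10)*(h + (1 - 10/(-18)³)) = 9 + (10 + h)*(h + (1 - 10*(-1/5832))) = 9 + (10 + h)*(h + (1 + 5/2916)) = 9 + (10 + h)*(h + 2921/2916) = 9 + (10 + h)*(2921/2916 + h))
-825594/W(-471) = -825594/(27727/1458 + (-471)² + (32081/2916)*(-471)) = -825594/(27727/1458 + 221841 - 5036717/972) = -825594/631833659/2916 = -825594*2916/631833659 = -2407432104/631833659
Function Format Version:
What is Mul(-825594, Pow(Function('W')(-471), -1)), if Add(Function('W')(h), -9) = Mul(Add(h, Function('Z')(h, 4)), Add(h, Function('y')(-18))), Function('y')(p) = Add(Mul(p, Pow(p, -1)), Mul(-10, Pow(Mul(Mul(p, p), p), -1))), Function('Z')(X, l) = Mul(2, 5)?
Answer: Rational(-2407432104, 631833659) ≈ -3.8102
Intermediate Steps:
Function('Z')(X, l) = 10
Function('y')(p) = Add(1, Mul(-10, Pow(p, -3))) (Function('y')(p) = Add(1, Mul(-10, Pow(Mul(Pow(p, 2), p), -1))) = Add(1, Mul(-10, Pow(Pow(p, 3), -1))) = Add(1, Mul(-10, Pow(p, -3))))
Function('W')(h) = Add(9, Mul(Add(10, h), Add(Rational(2921, 2916), h))) (Function('W')(h) = Add(9, Mul(Add(h, 10), Add(h, Add(1, Mul(-10, Pow(-18, -3)))))) = Add(9, Mul(Add(10, h), Add(h, Add(1, Mul(-10, Rational(-1, 5832)))))) = Add(9, Mul(Add(10, h), Add(h, Add(1, Rational(5, 2916))))) = Add(9, Mul(Add(10, h), Add(h, Rational(2921, 2916)))) = Add(9, Mul(Add(10, h), Add(Rational(2921, 2916), h))))
Mul(-825594, Pow(Function('W')(-471), -1)) = Mul(-825594, Pow(Add(Rational(27727, 1458), Pow(-471, 2), Mul(Rational(32081, 2916), -471)), -1)) = Mul(-825594, Pow(Add(Rational(27727, 1458), 221841, Rational(-5036717, 972)), -1)) = Mul(-825594, Pow(Rational(631833659, 2916), -1)) = Mul(-825594, Rational(2916, 631833659)) = Rational(-2407432104, 631833659)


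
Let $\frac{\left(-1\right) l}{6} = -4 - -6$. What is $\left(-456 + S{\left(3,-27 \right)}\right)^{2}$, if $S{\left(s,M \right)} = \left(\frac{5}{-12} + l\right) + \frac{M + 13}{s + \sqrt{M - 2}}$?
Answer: $\frac{49 \left(1953699 \sqrt{29} + 6389986 i\right)}{144 \left(3 \sqrt{29} + 10 i\right)} \approx 2.2045 \cdot 10^{5} - 1863.1 i$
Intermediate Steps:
$l = -12$ ($l = - 6 \left(-4 - -6\right) = - 6 \left(-4 + 6\right) = \left(-6\right) 2 = -12$)
$S{\left(s,M \right)} = - \frac{149}{12} + \frac{13 + M}{s + \sqrt{-2 + M}}$ ($S{\left(s,M \right)} = \left(\frac{5}{-12} - 12\right) + \frac{M + 13}{s + \sqrt{M - 2}} = \left(5 \left(- \frac{1}{12}\right) - 12\right) + \frac{13 + M}{s + \sqrt{-2 + M}} = \left(- \frac{5}{12} - 12\right) + \frac{13 + M}{s + \sqrt{-2 + M}} = - \frac{149}{12} + \frac{13 + M}{s + \sqrt{-2 + M}}$)
$\left(-456 + S{\left(3,-27 \right)}\right)^{2} = \left(-456 + \frac{13 - 27 - \frac{149}{4} - \frac{149 \sqrt{-2 - 27}}{12}}{3 + \sqrt{-2 - 27}}\right)^{2} = \left(-456 + \frac{13 - 27 - \frac{149}{4} - \frac{149 \sqrt{-29}}{12}}{3 + \sqrt{-29}}\right)^{2} = \left(-456 + \frac{13 - 27 - \frac{149}{4} - \frac{149 i \sqrt{29}}{12}}{3 + i \sqrt{29}}\right)^{2} = \left(-456 + \frac{- \frac{205}{4} - \frac{149 i \sqrt{29}}{12}}{3 + i \sqrt{29}}\right)^{2}$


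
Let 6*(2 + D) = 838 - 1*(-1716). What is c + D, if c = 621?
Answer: 3134/3 ≈ 1044.7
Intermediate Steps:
D = 1271/3 (D = -2 + (838 - 1*(-1716))/6 = -2 + (838 + 1716)/6 = -2 + (⅙)*2554 = -2 + 1277/3 = 1271/3 ≈ 423.67)
c + D = 621 + 1271/3 = 3134/3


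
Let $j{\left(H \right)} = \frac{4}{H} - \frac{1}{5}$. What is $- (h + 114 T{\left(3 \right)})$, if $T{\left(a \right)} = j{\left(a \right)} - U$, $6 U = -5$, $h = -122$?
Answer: $- \frac{511}{5} \approx -102.2$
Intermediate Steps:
$U = - \frac{5}{6}$ ($U = \frac{1}{6} \left(-5\right) = - \frac{5}{6} \approx -0.83333$)
$j{\left(H \right)} = - \frac{1}{5} + \frac{4}{H}$ ($j{\left(H \right)} = \frac{4}{H} - \frac{1}{5} = - \frac{1}{5} + \frac{4}{H}$)
$T{\left(a \right)} = \frac{5}{6} + \frac{20 - a}{5 a}$ ($T{\left(a \right)} = \frac{20 - a}{5 a} - - \frac{5}{6} = \frac{20 - a}{5 a} + \frac{5}{6} = \frac{5}{6} + \frac{20 - a}{5 a}$)
$- (h + 114 T{\left(3 \right)}) = - (-122 + 114 \left(\frac{19}{30} + \frac{4}{3}\right)) = - (-122 + 114 \cdot \frac{59}{30}) = - (-122 + \frac{1121}{5}) = \left(-1\right) \frac{511}{5} = - \frac{511}{5}$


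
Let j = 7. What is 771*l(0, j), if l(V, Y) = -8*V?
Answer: 0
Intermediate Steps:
771*l(0, j) = 771*(-8*0) = 771*0 = 0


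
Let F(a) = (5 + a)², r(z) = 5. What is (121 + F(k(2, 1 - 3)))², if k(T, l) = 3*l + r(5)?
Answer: 18769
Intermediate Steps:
k(T, l) = 5 + 3*l (k(T, l) = 3*l + 5 = 5 + 3*l)
(121 + F(k(2, 1 - 3)))² = (121 + (5 + (5 + 3*(1 - 3)))²)² = (121 + (5 + (5 + 3*(-2)))²)² = (121 + (5 + (5 - 6))²)² = (121 + (5 - 1)²)² = (121 + 4²)² = (121 + 16)² = 137² = 18769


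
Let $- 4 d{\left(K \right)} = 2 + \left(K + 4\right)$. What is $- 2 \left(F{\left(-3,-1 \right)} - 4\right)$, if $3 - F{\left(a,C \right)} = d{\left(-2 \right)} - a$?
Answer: $6$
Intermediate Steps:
$d{\left(K \right)} = - \frac{3}{2} - \frac{K}{4}$ ($d{\left(K \right)} = - \frac{2 + \left(K + 4\right)}{4} = - \frac{2 + \left(4 + K\right)}{4} = - \frac{6 + K}{4} = - \frac{3}{2} - \frac{K}{4}$)
$F{\left(a,C \right)} = 4 + a$ ($F{\left(a,C \right)} = 3 - \left(\left(- \frac{3}{2} - - \frac{1}{2}\right) - a\right) = 3 - \left(\left(- \frac{3}{2} + \frac{1}{2}\right) - a\right) = 3 - \left(-1 - a\right) = 3 + \left(1 + a\right) = 4 + a$)
$- 2 \left(F{\left(-3,-1 \right)} - 4\right) = - 2 \left(\left(4 - 3\right) - 4\right) = - 2 \left(1 + \left(-5 + 1\right)\right) = - 2 \left(1 - 4\right) = \left(-2\right) \left(-3\right) = 6$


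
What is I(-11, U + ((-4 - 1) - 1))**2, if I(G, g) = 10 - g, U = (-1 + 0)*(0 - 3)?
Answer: 169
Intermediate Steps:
U = 3 (U = -1*(-3) = 3)
I(-11, U + ((-4 - 1) - 1))**2 = (10 - (3 + ((-4 - 1) - 1)))**2 = (10 - (3 + (-5 - 1)))**2 = (10 - (3 - 6))**2 = (10 - 1*(-3))**2 = (10 + 3)**2 = 13**2 = 169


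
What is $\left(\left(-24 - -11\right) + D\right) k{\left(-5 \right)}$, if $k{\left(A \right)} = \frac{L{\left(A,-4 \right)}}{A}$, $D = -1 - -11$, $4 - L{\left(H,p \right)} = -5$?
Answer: $\frac{27}{5} \approx 5.4$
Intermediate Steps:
$L{\left(H,p \right)} = 9$ ($L{\left(H,p \right)} = 4 - -5 = 4 + 5 = 9$)
$D = 10$ ($D = -1 + 11 = 10$)
$k{\left(A \right)} = \frac{9}{A}$
$\left(\left(-24 - -11\right) + D\right) k{\left(-5 \right)} = \left(\left(-24 - -11\right) + 10\right) \frac{9}{-5} = \left(\left(-24 + 11\right) + 10\right) 9 \left(- \frac{1}{5}\right) = \left(-13 + 10\right) \left(- \frac{9}{5}\right) = \left(-3\right) \left(- \frac{9}{5}\right) = \frac{27}{5}$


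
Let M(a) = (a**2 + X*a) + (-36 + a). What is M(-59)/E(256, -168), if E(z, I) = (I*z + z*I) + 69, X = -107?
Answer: -3233/28649 ≈ -0.11285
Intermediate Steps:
M(a) = -36 + a**2 - 106*a (M(a) = (a**2 - 107*a) + (-36 + a) = -36 + a**2 - 106*a)
E(z, I) = 69 + 2*I*z (E(z, I) = (I*z + I*z) + 69 = 2*I*z + 69 = 69 + 2*I*z)
M(-59)/E(256, -168) = (-36 + (-59)**2 - 106*(-59))/(69 + 2*(-168)*256) = (-36 + 3481 + 6254)/(69 - 86016) = 9699/(-85947) = 9699*(-1/85947) = -3233/28649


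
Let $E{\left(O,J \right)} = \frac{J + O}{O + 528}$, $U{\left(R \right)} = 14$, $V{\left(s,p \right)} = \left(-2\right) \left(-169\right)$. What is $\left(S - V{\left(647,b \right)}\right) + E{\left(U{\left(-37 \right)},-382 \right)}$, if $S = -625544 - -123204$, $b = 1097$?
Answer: $- \frac{136225922}{271} \approx -5.0268 \cdot 10^{5}$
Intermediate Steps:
$V{\left(s,p \right)} = 338$
$E{\left(O,J \right)} = \frac{J + O}{528 + O}$
$S = -502340$ ($S = -625544 + 123204 = -502340$)
$\left(S - V{\left(647,b \right)}\right) + E{\left(U{\left(-37 \right)},-382 \right)} = \left(-502340 - 338\right) + \frac{-382 + 14}{528 + 14} = \left(-502340 - 338\right) + \frac{1}{542} \left(-368\right) = -502678 + \frac{1}{542} \left(-368\right) = -502678 - \frac{184}{271} = - \frac{136225922}{271}$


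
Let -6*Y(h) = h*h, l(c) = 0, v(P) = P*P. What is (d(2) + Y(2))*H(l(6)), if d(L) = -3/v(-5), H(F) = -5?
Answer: 59/15 ≈ 3.9333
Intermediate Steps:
v(P) = P²
Y(h) = -h²/6 (Y(h) = -h*h/6 = -h²/6)
d(L) = -3/25 (d(L) = -3/((-5)²) = -3/25)
(d(2) + Y(2))*H(l(6)) = (-3/25 - ⅙*2²)*(-5) = (-3/25 - ⅙*4)*(-5) = (-3/25 - ⅔)*(-5) = -59/75*(-5) = 59/15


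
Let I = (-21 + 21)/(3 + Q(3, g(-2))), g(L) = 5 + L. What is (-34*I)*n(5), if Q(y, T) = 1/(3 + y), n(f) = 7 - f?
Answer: 0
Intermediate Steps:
I = 0 (I = (-21 + 21)/(3 + 1/(3 + 3)) = 0/(3 + 1/6) = 0/(19/6) = 0*(6/19) = 0)
(-34*I)*n(5) = (-34*0)*(7 - 1*5) = 0*(7 - 5) = 0*2 = 0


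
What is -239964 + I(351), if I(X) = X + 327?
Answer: -239286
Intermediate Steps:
I(X) = 327 + X
-239964 + I(351) = -239964 + (327 + 351) = -239964 + 678 = -239286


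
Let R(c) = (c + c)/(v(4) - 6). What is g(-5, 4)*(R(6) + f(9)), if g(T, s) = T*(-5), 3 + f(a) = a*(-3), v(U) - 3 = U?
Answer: -450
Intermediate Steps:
v(U) = 3 + U
f(a) = -3 - 3*a (f(a) = -3 + a*(-3) = -3 - 3*a)
g(T, s) = -5*T
R(c) = 2*c (R(c) = (c + c)/((3 + 4) - 6) = (2*c)/(7 - 6) = (2*c)/1 = (2*c)*1 = 2*c)
g(-5, 4)*(R(6) + f(9)) = (-5*(-5))*(2*6 + (-3 - 3*9)) = 25*(12 + (-3 - 27)) = 25*(12 - 30) = 25*(-18) = -450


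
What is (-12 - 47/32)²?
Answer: 185761/1024 ≈ 181.41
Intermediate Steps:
(-12 - 47/32)² = (-431/32)² = 185761/1024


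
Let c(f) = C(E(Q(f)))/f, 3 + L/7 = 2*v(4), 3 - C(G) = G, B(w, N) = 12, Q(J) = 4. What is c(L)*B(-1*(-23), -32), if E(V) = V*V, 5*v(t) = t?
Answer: 780/49 ≈ 15.918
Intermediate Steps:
v(t) = t/5
E(V) = V**2
C(G) = 3 - G
L = -49/5 (L = -21 + 7*(2*((1/5)*4)) = -21 + 7*(2*(4/5)) = -21 + 7*(8/5) = -21 + 56/5 = -49/5 ≈ -9.8000)
c(f) = -13/f (c(f) = (3 - 1*4**2)/f = (3 - 1*16)/f = (3 - 16)/f = -13/f)
c(L)*B(-1*(-23), -32) = -13/(-49/5)*12 = -13*(-5/49)*12 = (65/49)*12 = 780/49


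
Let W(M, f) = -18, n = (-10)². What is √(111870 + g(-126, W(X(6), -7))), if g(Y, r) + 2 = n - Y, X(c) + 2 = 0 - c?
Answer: √112094 ≈ 334.80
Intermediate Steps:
n = 100
X(c) = -2 - c (X(c) = -2 + (0 - c) = -2 - c)
g(Y, r) = 98 - Y (g(Y, r) = -2 + (100 - Y) = 98 - Y)
√(111870 + g(-126, W(X(6), -7))) = √(111870 + (98 - 1*(-126))) = √(111870 + (98 + 126)) = √(111870 + 224) = √112094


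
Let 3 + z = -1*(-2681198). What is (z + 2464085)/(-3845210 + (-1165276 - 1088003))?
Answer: -5145280/6098489 ≈ -0.84370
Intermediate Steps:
z = 2681195 (z = -3 - 1*(-2681198) = -3 + 2681198 = 2681195)
(z + 2464085)/(-3845210 + (-1165276 - 1088003)) = (2681195 + 2464085)/(-3845210 + (-1165276 - 1088003)) = 5145280/(-3845210 - 2253279) = 5145280/(-6098489) = 5145280*(-1/6098489) = -5145280/6098489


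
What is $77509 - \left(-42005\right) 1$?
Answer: $119514$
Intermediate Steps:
$77509 - \left(-42005\right) 1 = 77509 - -42005 = 77509 + 42005 = 119514$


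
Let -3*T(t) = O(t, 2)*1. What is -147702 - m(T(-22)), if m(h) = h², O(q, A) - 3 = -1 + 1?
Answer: -147703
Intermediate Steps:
O(q, A) = 3 (O(q, A) = 3 + (-1 + 1) = 3 + 0 = 3)
T(t) = -1
-147702 - m(T(-22)) = -147702 - 1*(-1)² = -147702 - 1*1 = -147702 - 1 = -147703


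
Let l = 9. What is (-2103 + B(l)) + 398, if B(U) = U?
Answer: -1696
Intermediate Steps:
(-2103 + B(l)) + 398 = (-2103 + 9) + 398 = -2094 + 398 = -1696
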